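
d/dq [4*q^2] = 8*q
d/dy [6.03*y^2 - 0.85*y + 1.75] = 12.06*y - 0.85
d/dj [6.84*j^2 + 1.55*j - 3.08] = 13.68*j + 1.55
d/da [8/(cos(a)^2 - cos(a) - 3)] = 8*(2*cos(a) - 1)*sin(a)/(sin(a)^2 + cos(a) + 2)^2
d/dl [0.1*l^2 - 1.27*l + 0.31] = 0.2*l - 1.27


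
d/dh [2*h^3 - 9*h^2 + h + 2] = 6*h^2 - 18*h + 1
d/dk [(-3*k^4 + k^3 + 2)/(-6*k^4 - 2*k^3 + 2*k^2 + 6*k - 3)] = (12*k^6 - 12*k^5 - 52*k^4 + 96*k^3 + 3*k^2 - 8*k - 12)/(36*k^8 + 24*k^7 - 20*k^6 - 80*k^5 + 16*k^4 + 36*k^3 + 24*k^2 - 36*k + 9)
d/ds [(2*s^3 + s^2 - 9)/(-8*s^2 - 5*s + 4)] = (-16*s^4 - 20*s^3 + 19*s^2 - 136*s - 45)/(64*s^4 + 80*s^3 - 39*s^2 - 40*s + 16)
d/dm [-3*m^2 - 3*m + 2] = -6*m - 3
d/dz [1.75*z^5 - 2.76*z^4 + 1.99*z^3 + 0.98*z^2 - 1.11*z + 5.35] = 8.75*z^4 - 11.04*z^3 + 5.97*z^2 + 1.96*z - 1.11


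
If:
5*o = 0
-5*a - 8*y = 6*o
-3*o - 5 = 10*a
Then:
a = -1/2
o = 0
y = 5/16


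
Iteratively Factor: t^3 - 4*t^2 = (t)*(t^2 - 4*t) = t*(t - 4)*(t)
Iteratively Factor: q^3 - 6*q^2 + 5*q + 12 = (q - 4)*(q^2 - 2*q - 3) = (q - 4)*(q + 1)*(q - 3)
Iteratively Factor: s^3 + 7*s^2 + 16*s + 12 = (s + 2)*(s^2 + 5*s + 6) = (s + 2)^2*(s + 3)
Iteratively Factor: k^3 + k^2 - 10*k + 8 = (k - 1)*(k^2 + 2*k - 8) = (k - 1)*(k + 4)*(k - 2)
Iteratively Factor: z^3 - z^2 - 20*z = (z)*(z^2 - z - 20) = z*(z + 4)*(z - 5)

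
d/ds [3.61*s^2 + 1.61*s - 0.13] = 7.22*s + 1.61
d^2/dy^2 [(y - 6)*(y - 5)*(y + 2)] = 6*y - 18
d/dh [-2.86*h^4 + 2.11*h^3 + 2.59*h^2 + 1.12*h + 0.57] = -11.44*h^3 + 6.33*h^2 + 5.18*h + 1.12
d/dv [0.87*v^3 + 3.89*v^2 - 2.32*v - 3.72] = 2.61*v^2 + 7.78*v - 2.32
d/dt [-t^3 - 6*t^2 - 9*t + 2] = -3*t^2 - 12*t - 9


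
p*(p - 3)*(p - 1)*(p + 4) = p^4 - 13*p^2 + 12*p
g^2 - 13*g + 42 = (g - 7)*(g - 6)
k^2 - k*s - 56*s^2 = (k - 8*s)*(k + 7*s)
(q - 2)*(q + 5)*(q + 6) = q^3 + 9*q^2 + 8*q - 60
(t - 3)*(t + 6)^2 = t^3 + 9*t^2 - 108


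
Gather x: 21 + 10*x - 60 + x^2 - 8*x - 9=x^2 + 2*x - 48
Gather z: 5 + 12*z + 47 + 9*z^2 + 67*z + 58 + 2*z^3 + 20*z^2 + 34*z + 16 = 2*z^3 + 29*z^2 + 113*z + 126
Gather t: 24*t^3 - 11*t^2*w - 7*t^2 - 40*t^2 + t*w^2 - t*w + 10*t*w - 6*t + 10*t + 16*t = 24*t^3 + t^2*(-11*w - 47) + t*(w^2 + 9*w + 20)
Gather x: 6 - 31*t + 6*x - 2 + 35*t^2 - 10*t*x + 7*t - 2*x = 35*t^2 - 24*t + x*(4 - 10*t) + 4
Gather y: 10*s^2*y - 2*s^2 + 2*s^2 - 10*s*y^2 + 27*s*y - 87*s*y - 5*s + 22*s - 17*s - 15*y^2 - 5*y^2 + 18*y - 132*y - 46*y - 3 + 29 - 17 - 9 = y^2*(-10*s - 20) + y*(10*s^2 - 60*s - 160)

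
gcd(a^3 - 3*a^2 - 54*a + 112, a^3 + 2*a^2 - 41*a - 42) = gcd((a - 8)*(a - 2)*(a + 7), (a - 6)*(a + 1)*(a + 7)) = a + 7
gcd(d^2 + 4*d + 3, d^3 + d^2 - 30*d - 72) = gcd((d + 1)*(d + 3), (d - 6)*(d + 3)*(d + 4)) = d + 3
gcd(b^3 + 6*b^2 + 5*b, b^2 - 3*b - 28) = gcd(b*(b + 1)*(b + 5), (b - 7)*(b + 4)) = 1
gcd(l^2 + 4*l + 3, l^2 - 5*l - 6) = l + 1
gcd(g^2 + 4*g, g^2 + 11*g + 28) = g + 4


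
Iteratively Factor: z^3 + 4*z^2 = (z)*(z^2 + 4*z) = z*(z + 4)*(z)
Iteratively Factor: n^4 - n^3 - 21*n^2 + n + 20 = (n + 1)*(n^3 - 2*n^2 - 19*n + 20) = (n + 1)*(n + 4)*(n^2 - 6*n + 5) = (n - 5)*(n + 1)*(n + 4)*(n - 1)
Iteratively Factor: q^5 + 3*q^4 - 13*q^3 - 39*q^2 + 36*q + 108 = (q - 2)*(q^4 + 5*q^3 - 3*q^2 - 45*q - 54) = (q - 2)*(q + 3)*(q^3 + 2*q^2 - 9*q - 18) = (q - 2)*(q + 2)*(q + 3)*(q^2 - 9) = (q - 3)*(q - 2)*(q + 2)*(q + 3)*(q + 3)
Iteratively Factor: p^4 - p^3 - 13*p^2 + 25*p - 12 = (p - 1)*(p^3 - 13*p + 12) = (p - 1)^2*(p^2 + p - 12) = (p - 3)*(p - 1)^2*(p + 4)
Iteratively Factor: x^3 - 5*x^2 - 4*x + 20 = (x + 2)*(x^2 - 7*x + 10) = (x - 5)*(x + 2)*(x - 2)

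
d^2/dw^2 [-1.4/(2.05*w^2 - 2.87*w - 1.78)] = (-11.767*w^2 + 16.4738*w + 1.4*(4.1*w - 2.87)*(8.2*w - 5.74) + 10.2172)/(-2.05*w^2 + 2.87*w + 1.78)^3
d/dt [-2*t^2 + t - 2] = 1 - 4*t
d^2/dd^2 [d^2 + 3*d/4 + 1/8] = 2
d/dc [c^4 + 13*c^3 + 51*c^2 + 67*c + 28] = 4*c^3 + 39*c^2 + 102*c + 67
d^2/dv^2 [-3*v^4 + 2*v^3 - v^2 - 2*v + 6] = -36*v^2 + 12*v - 2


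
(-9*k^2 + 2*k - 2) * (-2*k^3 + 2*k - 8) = 18*k^5 - 4*k^4 - 14*k^3 + 76*k^2 - 20*k + 16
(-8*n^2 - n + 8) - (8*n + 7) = -8*n^2 - 9*n + 1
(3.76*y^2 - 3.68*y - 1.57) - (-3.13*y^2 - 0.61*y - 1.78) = 6.89*y^2 - 3.07*y + 0.21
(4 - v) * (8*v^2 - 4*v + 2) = -8*v^3 + 36*v^2 - 18*v + 8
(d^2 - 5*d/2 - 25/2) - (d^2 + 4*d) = -13*d/2 - 25/2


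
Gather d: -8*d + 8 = 8 - 8*d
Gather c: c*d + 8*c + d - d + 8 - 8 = c*(d + 8)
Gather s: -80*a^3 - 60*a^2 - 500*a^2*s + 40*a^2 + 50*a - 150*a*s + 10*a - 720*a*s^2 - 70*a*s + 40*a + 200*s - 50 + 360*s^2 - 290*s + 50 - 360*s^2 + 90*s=-80*a^3 - 20*a^2 - 720*a*s^2 + 100*a + s*(-500*a^2 - 220*a)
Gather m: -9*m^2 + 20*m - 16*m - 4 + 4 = -9*m^2 + 4*m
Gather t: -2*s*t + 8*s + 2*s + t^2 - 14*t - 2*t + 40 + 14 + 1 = 10*s + t^2 + t*(-2*s - 16) + 55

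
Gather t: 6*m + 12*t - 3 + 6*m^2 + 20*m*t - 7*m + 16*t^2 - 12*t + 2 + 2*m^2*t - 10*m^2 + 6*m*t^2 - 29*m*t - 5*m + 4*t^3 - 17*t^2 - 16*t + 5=-4*m^2 - 6*m + 4*t^3 + t^2*(6*m - 1) + t*(2*m^2 - 9*m - 16) + 4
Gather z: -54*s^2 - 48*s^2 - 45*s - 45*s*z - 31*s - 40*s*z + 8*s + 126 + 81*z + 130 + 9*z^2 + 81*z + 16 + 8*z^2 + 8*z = -102*s^2 - 68*s + 17*z^2 + z*(170 - 85*s) + 272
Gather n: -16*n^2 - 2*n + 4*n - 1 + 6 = -16*n^2 + 2*n + 5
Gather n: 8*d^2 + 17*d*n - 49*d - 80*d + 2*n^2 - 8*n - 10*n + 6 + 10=8*d^2 - 129*d + 2*n^2 + n*(17*d - 18) + 16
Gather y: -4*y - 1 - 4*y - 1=-8*y - 2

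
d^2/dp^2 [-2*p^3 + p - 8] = -12*p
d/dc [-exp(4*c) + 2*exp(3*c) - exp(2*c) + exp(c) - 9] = (-4*exp(3*c) + 6*exp(2*c) - 2*exp(c) + 1)*exp(c)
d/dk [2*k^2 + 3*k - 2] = 4*k + 3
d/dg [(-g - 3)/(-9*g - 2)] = -25/(9*g + 2)^2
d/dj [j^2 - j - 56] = 2*j - 1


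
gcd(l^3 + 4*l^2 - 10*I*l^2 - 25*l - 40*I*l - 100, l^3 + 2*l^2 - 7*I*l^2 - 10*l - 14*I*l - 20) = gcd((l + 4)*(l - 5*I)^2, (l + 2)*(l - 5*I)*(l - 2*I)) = l - 5*I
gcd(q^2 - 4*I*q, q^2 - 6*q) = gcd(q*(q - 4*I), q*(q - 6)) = q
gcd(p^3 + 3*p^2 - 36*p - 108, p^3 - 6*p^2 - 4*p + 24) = p - 6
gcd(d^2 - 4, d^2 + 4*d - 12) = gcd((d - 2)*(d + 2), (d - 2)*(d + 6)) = d - 2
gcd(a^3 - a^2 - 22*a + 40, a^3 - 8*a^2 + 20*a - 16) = a^2 - 6*a + 8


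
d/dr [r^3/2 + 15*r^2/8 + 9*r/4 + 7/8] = 3*r^2/2 + 15*r/4 + 9/4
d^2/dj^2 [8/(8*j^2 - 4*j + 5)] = 128*(-8*j^2 + 4*j + 2*(4*j - 1)^2 - 5)/(8*j^2 - 4*j + 5)^3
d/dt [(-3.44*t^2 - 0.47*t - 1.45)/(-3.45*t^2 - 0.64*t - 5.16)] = (0.580100000000001*t^2 + 25.4958*t + 1.4972)/(11.9025*t^4 + 4.416*t^3 + 36.0136*t^2 + 6.6048*t + 26.6256)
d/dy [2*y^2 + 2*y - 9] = 4*y + 2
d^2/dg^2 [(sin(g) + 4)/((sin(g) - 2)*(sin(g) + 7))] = (-sin(g)^5 - 11*sin(g)^4 - 142*sin(g)^3 - 370*sin(g)^2 - 272*sin(g) + 452)/((sin(g) - 2)^3*(sin(g) + 7)^3)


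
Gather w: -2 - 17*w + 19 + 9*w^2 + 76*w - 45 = 9*w^2 + 59*w - 28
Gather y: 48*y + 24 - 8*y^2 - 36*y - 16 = -8*y^2 + 12*y + 8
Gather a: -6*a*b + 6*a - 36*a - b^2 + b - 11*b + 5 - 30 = a*(-6*b - 30) - b^2 - 10*b - 25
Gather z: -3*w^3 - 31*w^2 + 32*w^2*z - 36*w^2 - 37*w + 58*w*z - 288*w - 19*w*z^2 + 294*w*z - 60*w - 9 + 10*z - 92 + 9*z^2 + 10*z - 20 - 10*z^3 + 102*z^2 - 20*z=-3*w^3 - 67*w^2 - 385*w - 10*z^3 + z^2*(111 - 19*w) + z*(32*w^2 + 352*w) - 121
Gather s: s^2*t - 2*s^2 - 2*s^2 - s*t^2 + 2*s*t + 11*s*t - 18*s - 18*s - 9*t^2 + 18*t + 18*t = s^2*(t - 4) + s*(-t^2 + 13*t - 36) - 9*t^2 + 36*t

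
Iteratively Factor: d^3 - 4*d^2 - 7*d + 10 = (d - 5)*(d^2 + d - 2) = (d - 5)*(d - 1)*(d + 2)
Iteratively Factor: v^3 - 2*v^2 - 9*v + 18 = (v + 3)*(v^2 - 5*v + 6) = (v - 2)*(v + 3)*(v - 3)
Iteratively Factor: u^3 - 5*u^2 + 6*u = (u)*(u^2 - 5*u + 6) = u*(u - 3)*(u - 2)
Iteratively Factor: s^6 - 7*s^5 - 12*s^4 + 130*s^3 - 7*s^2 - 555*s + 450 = (s - 2)*(s^5 - 5*s^4 - 22*s^3 + 86*s^2 + 165*s - 225) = (s - 2)*(s + 3)*(s^4 - 8*s^3 + 2*s^2 + 80*s - 75) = (s - 2)*(s + 3)^2*(s^3 - 11*s^2 + 35*s - 25) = (s - 5)*(s - 2)*(s + 3)^2*(s^2 - 6*s + 5) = (s - 5)*(s - 2)*(s - 1)*(s + 3)^2*(s - 5)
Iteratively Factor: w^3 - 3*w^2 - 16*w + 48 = (w - 4)*(w^2 + w - 12) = (w - 4)*(w + 4)*(w - 3)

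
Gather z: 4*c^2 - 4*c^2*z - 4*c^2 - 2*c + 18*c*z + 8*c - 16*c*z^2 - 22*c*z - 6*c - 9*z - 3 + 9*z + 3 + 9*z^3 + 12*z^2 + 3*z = 9*z^3 + z^2*(12 - 16*c) + z*(-4*c^2 - 4*c + 3)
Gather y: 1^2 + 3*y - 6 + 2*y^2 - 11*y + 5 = 2*y^2 - 8*y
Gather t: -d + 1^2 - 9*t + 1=-d - 9*t + 2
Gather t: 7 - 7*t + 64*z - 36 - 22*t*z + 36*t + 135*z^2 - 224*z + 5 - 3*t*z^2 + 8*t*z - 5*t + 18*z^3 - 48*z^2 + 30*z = t*(-3*z^2 - 14*z + 24) + 18*z^3 + 87*z^2 - 130*z - 24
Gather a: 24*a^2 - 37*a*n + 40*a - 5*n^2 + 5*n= 24*a^2 + a*(40 - 37*n) - 5*n^2 + 5*n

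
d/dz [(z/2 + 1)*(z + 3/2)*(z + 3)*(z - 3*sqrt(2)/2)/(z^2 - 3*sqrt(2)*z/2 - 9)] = (8*z^5 - 24*sqrt(2)*z^4 + 26*z^4 - 78*sqrt(2)*z^3 - 108*z^3 - 621*z^2 + 162*sqrt(2)*z^2 - 972*z + 810*sqrt(2)*z - 486 + 729*sqrt(2))/(4*(2*z^4 - 6*sqrt(2)*z^3 - 27*z^2 + 54*sqrt(2)*z + 162))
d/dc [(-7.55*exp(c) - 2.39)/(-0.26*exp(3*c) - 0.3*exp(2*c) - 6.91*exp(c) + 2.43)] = (-(7.55*exp(c) + 2.39)*(0.78*exp(2*c) + 0.6*exp(c) + 6.91) + 1.963*exp(3*c) + 2.265*exp(2*c) + 52.1705*exp(c) - 18.3465)*exp(c)/(0.26*exp(3*c) + 0.3*exp(2*c) + 6.91*exp(c) - 2.43)^2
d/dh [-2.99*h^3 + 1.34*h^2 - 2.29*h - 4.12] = -8.97*h^2 + 2.68*h - 2.29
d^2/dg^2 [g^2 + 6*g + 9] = 2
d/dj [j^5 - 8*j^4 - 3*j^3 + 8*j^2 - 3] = j*(5*j^3 - 32*j^2 - 9*j + 16)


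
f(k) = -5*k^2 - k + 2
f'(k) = -10*k - 1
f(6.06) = -187.68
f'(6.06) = -61.60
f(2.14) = -23.04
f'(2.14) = -22.40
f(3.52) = -63.47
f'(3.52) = -36.20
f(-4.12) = -78.75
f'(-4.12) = 40.20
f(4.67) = -111.71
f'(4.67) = -47.70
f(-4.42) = -91.26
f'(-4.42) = 43.20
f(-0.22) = 1.98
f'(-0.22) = 1.20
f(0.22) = 1.54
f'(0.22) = -3.20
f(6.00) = -184.00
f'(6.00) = -61.00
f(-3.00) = -40.00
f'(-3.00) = 29.00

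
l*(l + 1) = l^2 + l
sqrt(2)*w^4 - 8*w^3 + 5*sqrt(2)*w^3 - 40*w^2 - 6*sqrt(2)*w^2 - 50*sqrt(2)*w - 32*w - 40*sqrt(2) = (w + 4)*(w - 5*sqrt(2))*(w + sqrt(2))*(sqrt(2)*w + sqrt(2))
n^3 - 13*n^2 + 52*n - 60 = (n - 6)*(n - 5)*(n - 2)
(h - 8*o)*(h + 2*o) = h^2 - 6*h*o - 16*o^2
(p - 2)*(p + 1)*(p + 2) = p^3 + p^2 - 4*p - 4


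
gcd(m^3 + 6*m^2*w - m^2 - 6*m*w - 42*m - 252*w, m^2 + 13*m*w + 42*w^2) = m + 6*w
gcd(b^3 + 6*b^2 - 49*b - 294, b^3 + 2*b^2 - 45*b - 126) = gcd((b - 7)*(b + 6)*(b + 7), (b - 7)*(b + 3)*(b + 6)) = b^2 - b - 42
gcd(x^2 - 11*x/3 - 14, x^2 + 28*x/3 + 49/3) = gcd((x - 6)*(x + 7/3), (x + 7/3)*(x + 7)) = x + 7/3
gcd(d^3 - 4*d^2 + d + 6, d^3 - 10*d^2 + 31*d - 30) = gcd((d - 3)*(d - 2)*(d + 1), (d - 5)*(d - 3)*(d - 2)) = d^2 - 5*d + 6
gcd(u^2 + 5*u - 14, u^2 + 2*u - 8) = u - 2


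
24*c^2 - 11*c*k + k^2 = (-8*c + k)*(-3*c + k)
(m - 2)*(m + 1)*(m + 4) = m^3 + 3*m^2 - 6*m - 8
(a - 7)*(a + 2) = a^2 - 5*a - 14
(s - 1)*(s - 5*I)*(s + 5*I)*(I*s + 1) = I*s^4 + s^3 - I*s^3 - s^2 + 25*I*s^2 + 25*s - 25*I*s - 25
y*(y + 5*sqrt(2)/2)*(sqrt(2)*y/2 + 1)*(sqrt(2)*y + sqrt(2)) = y^4 + y^3 + 7*sqrt(2)*y^3/2 + 7*sqrt(2)*y^2/2 + 5*y^2 + 5*y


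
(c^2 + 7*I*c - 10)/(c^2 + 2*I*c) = (c + 5*I)/c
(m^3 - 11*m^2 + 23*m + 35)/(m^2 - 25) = (m^2 - 6*m - 7)/(m + 5)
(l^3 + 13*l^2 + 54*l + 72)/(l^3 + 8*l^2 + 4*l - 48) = (l + 3)/(l - 2)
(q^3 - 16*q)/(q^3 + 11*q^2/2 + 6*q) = 2*(q - 4)/(2*q + 3)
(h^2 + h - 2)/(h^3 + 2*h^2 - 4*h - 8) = (h - 1)/(h^2 - 4)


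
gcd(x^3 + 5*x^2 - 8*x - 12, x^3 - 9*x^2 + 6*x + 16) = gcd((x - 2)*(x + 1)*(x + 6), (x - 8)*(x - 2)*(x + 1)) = x^2 - x - 2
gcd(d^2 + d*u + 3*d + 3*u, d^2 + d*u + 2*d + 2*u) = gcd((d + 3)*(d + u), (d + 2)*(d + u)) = d + u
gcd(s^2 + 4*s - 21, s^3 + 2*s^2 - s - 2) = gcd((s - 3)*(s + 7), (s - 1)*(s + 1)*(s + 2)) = 1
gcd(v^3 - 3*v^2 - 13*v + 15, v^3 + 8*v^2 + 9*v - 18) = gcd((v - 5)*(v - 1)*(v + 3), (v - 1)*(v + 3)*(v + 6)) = v^2 + 2*v - 3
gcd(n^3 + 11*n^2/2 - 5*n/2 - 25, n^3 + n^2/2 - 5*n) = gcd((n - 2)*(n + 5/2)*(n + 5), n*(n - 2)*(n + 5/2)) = n^2 + n/2 - 5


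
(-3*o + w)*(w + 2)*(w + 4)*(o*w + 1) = -3*o^2*w^3 - 18*o^2*w^2 - 24*o^2*w + o*w^4 + 6*o*w^3 + 5*o*w^2 - 18*o*w - 24*o + w^3 + 6*w^2 + 8*w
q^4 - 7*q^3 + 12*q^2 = q^2*(q - 4)*(q - 3)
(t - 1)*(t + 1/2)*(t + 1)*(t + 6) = t^4 + 13*t^3/2 + 2*t^2 - 13*t/2 - 3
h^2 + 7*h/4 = h*(h + 7/4)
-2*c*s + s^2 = s*(-2*c + s)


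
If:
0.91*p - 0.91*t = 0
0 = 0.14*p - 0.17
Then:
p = 1.21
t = 1.21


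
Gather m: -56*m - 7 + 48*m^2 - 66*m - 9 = 48*m^2 - 122*m - 16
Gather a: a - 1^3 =a - 1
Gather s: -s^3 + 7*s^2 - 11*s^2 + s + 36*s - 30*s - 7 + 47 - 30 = -s^3 - 4*s^2 + 7*s + 10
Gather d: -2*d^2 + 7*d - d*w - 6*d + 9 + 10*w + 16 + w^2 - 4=-2*d^2 + d*(1 - w) + w^2 + 10*w + 21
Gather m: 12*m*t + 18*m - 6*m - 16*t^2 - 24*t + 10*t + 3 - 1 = m*(12*t + 12) - 16*t^2 - 14*t + 2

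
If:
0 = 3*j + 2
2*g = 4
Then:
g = 2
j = -2/3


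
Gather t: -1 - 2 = -3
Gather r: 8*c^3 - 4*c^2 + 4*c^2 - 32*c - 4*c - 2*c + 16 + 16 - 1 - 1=8*c^3 - 38*c + 30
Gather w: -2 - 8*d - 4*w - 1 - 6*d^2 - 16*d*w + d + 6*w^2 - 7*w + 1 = -6*d^2 - 7*d + 6*w^2 + w*(-16*d - 11) - 2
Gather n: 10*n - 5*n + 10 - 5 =5*n + 5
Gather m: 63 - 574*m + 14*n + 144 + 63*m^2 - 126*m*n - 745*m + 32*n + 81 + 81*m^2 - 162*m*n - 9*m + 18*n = 144*m^2 + m*(-288*n - 1328) + 64*n + 288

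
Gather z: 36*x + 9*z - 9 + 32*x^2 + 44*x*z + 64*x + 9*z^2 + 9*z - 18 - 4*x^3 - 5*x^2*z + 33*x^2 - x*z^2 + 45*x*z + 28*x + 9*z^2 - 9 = -4*x^3 + 65*x^2 + 128*x + z^2*(18 - x) + z*(-5*x^2 + 89*x + 18) - 36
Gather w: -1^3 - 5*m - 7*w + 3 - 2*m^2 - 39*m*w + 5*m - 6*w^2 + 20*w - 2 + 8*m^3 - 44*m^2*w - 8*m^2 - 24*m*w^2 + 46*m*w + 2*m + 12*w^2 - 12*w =8*m^3 - 10*m^2 + 2*m + w^2*(6 - 24*m) + w*(-44*m^2 + 7*m + 1)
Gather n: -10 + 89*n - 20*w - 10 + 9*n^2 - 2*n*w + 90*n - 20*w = 9*n^2 + n*(179 - 2*w) - 40*w - 20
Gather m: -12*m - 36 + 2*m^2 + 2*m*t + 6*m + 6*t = 2*m^2 + m*(2*t - 6) + 6*t - 36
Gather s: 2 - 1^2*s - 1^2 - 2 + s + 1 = 0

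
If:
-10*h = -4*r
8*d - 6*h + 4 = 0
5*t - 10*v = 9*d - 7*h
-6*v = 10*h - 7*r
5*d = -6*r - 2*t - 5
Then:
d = -247/473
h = -14/473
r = -35/473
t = -460/473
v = -35/946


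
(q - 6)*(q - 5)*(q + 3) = q^3 - 8*q^2 - 3*q + 90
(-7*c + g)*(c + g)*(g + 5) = -7*c^2*g - 35*c^2 - 6*c*g^2 - 30*c*g + g^3 + 5*g^2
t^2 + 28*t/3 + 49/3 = (t + 7/3)*(t + 7)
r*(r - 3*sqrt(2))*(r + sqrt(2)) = r^3 - 2*sqrt(2)*r^2 - 6*r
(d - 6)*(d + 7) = d^2 + d - 42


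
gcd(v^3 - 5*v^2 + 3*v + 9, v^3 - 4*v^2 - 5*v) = v + 1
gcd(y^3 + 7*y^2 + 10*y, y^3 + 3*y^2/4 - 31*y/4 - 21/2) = y + 2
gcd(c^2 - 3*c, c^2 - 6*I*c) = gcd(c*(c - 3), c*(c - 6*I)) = c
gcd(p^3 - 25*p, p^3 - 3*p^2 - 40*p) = p^2 + 5*p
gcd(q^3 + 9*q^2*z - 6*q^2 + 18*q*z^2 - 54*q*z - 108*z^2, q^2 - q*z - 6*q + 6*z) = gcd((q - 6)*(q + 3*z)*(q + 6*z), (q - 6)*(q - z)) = q - 6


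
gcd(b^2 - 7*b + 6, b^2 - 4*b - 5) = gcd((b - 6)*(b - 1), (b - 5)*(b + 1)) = 1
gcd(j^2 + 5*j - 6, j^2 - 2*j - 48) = j + 6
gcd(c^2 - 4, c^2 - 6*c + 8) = c - 2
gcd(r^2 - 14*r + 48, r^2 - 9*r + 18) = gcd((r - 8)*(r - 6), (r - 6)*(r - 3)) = r - 6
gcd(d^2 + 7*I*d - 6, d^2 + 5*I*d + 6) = d + 6*I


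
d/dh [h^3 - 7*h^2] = h*(3*h - 14)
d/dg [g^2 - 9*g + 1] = 2*g - 9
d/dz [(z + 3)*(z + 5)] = 2*z + 8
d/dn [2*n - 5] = 2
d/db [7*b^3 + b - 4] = 21*b^2 + 1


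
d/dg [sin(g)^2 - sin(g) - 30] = sin(2*g) - cos(g)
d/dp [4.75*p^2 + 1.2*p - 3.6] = 9.5*p + 1.2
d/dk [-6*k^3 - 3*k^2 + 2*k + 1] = -18*k^2 - 6*k + 2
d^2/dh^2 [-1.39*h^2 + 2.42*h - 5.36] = -2.78000000000000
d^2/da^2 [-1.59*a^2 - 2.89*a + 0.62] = -3.18000000000000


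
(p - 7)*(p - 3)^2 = p^3 - 13*p^2 + 51*p - 63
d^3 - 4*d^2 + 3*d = d*(d - 3)*(d - 1)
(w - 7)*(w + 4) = w^2 - 3*w - 28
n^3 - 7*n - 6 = (n - 3)*(n + 1)*(n + 2)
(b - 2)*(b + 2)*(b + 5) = b^3 + 5*b^2 - 4*b - 20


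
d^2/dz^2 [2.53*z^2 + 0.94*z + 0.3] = 5.06000000000000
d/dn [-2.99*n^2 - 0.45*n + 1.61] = -5.98*n - 0.45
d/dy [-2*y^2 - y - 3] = -4*y - 1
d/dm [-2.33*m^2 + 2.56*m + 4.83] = 2.56 - 4.66*m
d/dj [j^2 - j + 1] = 2*j - 1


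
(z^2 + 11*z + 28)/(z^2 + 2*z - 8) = (z + 7)/(z - 2)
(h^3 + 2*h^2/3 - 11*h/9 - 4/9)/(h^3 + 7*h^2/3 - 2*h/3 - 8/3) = (h + 1/3)/(h + 2)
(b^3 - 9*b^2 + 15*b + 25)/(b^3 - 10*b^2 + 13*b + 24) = (b^2 - 10*b + 25)/(b^2 - 11*b + 24)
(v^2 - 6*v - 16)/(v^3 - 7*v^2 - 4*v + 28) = (v - 8)/(v^2 - 9*v + 14)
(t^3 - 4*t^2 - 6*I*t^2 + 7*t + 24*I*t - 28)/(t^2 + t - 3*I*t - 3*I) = (t^3 + t^2*(-4 - 6*I) + t*(7 + 24*I) - 28)/(t^2 + t*(1 - 3*I) - 3*I)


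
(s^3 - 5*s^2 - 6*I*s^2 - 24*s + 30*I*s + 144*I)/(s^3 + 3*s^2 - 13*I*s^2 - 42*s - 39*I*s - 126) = (s - 8)/(s - 7*I)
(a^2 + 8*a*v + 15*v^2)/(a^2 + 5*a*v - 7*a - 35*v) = (a + 3*v)/(a - 7)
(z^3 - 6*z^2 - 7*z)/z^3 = 1 - 6/z - 7/z^2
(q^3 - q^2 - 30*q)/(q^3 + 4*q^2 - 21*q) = (q^2 - q - 30)/(q^2 + 4*q - 21)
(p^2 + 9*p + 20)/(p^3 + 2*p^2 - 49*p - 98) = (p^2 + 9*p + 20)/(p^3 + 2*p^2 - 49*p - 98)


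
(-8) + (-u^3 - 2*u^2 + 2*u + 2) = -u^3 - 2*u^2 + 2*u - 6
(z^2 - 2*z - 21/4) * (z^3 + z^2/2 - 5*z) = z^5 - 3*z^4/2 - 45*z^3/4 + 59*z^2/8 + 105*z/4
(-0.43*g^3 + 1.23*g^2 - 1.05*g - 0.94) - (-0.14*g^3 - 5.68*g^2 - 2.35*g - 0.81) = -0.29*g^3 + 6.91*g^2 + 1.3*g - 0.13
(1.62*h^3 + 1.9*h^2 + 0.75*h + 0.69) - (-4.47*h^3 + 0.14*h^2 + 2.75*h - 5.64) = 6.09*h^3 + 1.76*h^2 - 2.0*h + 6.33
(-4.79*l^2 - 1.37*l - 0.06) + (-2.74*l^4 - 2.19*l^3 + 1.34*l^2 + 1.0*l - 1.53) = -2.74*l^4 - 2.19*l^3 - 3.45*l^2 - 0.37*l - 1.59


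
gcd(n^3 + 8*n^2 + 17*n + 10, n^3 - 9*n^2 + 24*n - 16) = 1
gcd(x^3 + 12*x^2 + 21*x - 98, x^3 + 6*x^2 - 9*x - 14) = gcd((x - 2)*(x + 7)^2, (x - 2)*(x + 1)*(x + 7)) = x^2 + 5*x - 14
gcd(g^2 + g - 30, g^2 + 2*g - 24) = g + 6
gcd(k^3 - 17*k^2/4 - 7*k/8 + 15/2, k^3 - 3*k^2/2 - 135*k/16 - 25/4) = k^2 - 11*k/4 - 5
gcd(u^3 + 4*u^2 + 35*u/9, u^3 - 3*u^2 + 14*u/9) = u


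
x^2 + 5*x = x*(x + 5)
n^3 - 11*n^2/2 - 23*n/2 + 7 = (n - 7)*(n - 1/2)*(n + 2)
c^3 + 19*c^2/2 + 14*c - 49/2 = (c - 1)*(c + 7/2)*(c + 7)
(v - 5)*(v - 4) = v^2 - 9*v + 20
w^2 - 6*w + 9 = (w - 3)^2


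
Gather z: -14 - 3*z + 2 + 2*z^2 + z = 2*z^2 - 2*z - 12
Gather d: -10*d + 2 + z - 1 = -10*d + z + 1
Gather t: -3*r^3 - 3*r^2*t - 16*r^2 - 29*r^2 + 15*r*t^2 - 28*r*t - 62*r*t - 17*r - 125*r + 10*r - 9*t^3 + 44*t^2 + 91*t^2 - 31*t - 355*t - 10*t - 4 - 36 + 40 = -3*r^3 - 45*r^2 - 132*r - 9*t^3 + t^2*(15*r + 135) + t*(-3*r^2 - 90*r - 396)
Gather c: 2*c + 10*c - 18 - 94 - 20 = 12*c - 132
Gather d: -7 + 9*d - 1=9*d - 8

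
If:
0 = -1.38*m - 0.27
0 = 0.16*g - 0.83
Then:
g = 5.19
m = -0.20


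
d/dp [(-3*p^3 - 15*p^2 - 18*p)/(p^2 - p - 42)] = 3*(-p^4 + 2*p^3 + 137*p^2 + 420*p + 252)/(p^4 - 2*p^3 - 83*p^2 + 84*p + 1764)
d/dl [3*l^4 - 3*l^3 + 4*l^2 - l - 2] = 12*l^3 - 9*l^2 + 8*l - 1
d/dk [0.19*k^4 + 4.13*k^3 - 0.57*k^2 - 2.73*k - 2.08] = 0.76*k^3 + 12.39*k^2 - 1.14*k - 2.73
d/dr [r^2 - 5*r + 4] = 2*r - 5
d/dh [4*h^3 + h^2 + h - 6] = 12*h^2 + 2*h + 1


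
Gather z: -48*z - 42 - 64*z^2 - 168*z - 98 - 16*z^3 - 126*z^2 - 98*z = -16*z^3 - 190*z^2 - 314*z - 140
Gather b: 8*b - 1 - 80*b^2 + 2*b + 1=-80*b^2 + 10*b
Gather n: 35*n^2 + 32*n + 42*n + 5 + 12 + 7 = 35*n^2 + 74*n + 24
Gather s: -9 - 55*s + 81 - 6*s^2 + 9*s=-6*s^2 - 46*s + 72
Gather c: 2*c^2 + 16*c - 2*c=2*c^2 + 14*c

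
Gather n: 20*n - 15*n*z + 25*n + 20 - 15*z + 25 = n*(45 - 15*z) - 15*z + 45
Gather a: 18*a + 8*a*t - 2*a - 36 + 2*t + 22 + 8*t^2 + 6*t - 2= a*(8*t + 16) + 8*t^2 + 8*t - 16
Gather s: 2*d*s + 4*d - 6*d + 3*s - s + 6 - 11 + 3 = -2*d + s*(2*d + 2) - 2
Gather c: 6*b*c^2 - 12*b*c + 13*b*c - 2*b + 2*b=6*b*c^2 + b*c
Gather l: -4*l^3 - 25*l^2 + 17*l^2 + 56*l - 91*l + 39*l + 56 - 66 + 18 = -4*l^3 - 8*l^2 + 4*l + 8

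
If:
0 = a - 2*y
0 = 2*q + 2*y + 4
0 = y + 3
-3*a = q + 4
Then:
No Solution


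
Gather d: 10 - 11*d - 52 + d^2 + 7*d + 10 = d^2 - 4*d - 32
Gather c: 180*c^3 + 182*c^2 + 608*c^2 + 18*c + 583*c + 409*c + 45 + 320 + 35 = 180*c^3 + 790*c^2 + 1010*c + 400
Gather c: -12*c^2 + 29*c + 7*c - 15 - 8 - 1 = -12*c^2 + 36*c - 24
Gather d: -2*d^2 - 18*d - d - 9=-2*d^2 - 19*d - 9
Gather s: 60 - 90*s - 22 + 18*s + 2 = 40 - 72*s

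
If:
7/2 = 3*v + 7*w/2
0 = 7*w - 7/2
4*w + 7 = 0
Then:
No Solution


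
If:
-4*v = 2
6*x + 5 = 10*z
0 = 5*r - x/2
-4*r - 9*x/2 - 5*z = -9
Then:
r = 13/158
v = -1/2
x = 65/79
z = 157/158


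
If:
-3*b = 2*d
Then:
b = -2*d/3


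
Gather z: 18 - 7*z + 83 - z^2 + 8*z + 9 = -z^2 + z + 110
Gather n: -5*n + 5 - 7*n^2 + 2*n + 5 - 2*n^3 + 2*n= -2*n^3 - 7*n^2 - n + 10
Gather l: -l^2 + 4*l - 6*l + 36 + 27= -l^2 - 2*l + 63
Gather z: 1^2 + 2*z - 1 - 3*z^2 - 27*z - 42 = -3*z^2 - 25*z - 42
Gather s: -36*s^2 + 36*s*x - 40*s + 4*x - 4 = -36*s^2 + s*(36*x - 40) + 4*x - 4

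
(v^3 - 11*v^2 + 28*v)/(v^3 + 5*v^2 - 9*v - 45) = v*(v^2 - 11*v + 28)/(v^3 + 5*v^2 - 9*v - 45)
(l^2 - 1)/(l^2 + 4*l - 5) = (l + 1)/(l + 5)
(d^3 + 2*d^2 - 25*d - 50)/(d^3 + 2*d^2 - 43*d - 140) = (d^2 - 3*d - 10)/(d^2 - 3*d - 28)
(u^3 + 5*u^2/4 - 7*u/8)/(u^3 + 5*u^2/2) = (8*u^2 + 10*u - 7)/(4*u*(2*u + 5))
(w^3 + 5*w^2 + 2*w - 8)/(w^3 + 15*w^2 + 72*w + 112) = (w^2 + w - 2)/(w^2 + 11*w + 28)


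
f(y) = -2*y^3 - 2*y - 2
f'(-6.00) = -218.00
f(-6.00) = 442.00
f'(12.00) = -866.00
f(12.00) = -3482.00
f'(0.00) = -2.00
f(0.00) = -2.00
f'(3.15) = -61.54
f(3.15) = -70.81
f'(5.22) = -165.49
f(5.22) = -296.91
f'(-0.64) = -4.46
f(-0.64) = -0.20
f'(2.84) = -50.39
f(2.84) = -53.49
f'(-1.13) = -9.66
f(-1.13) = 3.15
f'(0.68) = -4.77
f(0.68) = -3.99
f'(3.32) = -68.13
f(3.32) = -81.83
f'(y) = -6*y^2 - 2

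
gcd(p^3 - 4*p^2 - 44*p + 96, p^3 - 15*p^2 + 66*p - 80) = p^2 - 10*p + 16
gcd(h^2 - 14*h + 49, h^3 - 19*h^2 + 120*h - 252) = h - 7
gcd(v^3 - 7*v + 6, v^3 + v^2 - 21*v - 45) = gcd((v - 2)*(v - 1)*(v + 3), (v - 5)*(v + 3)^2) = v + 3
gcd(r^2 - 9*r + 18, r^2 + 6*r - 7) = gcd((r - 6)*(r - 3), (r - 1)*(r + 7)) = 1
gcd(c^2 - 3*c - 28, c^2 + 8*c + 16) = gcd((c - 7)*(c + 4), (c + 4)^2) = c + 4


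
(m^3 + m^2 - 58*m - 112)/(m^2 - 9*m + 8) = (m^2 + 9*m + 14)/(m - 1)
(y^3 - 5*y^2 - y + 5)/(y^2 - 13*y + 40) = (y^2 - 1)/(y - 8)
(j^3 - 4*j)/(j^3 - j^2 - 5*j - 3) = j*(4 - j^2)/(-j^3 + j^2 + 5*j + 3)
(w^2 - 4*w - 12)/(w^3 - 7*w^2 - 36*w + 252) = (w + 2)/(w^2 - w - 42)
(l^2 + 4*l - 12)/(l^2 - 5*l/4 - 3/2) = 4*(l + 6)/(4*l + 3)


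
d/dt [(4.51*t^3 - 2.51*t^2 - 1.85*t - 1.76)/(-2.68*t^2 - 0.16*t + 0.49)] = (-12.0868*t^4 - 1.4432*t^3 + 2.0733*t^2 - 11.8934*t - 1.1881)/(7.1824*t^4 + 0.8576*t^3 - 2.6008*t^2 - 0.1568*t + 0.2401)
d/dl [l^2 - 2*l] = 2*l - 2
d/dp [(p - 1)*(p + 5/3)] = 2*p + 2/3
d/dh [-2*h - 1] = -2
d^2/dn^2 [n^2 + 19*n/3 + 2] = 2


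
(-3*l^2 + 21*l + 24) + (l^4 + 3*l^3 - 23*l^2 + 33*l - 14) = l^4 + 3*l^3 - 26*l^2 + 54*l + 10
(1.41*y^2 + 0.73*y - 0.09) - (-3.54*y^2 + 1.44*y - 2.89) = 4.95*y^2 - 0.71*y + 2.8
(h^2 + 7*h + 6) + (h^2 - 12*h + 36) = 2*h^2 - 5*h + 42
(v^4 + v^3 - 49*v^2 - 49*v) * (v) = v^5 + v^4 - 49*v^3 - 49*v^2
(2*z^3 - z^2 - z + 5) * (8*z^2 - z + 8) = 16*z^5 - 10*z^4 + 9*z^3 + 33*z^2 - 13*z + 40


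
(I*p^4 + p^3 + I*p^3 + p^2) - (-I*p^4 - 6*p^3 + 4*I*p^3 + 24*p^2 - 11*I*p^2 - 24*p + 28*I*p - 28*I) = 2*I*p^4 + 7*p^3 - 3*I*p^3 - 23*p^2 + 11*I*p^2 + 24*p - 28*I*p + 28*I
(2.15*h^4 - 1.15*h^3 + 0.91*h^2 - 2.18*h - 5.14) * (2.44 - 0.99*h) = -2.1285*h^5 + 6.3845*h^4 - 3.7069*h^3 + 4.3786*h^2 - 0.230600000000001*h - 12.5416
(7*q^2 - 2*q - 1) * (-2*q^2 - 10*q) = -14*q^4 - 66*q^3 + 22*q^2 + 10*q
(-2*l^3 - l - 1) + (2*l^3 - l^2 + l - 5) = -l^2 - 6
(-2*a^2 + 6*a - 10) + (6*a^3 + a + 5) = 6*a^3 - 2*a^2 + 7*a - 5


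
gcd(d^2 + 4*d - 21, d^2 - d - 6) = d - 3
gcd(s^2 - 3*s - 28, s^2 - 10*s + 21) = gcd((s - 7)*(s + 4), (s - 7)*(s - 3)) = s - 7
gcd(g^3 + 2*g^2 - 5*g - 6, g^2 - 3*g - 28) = 1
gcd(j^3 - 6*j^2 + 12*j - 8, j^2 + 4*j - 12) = j - 2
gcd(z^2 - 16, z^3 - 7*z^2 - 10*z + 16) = 1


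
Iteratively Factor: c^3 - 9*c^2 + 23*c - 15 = (c - 3)*(c^2 - 6*c + 5) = (c - 3)*(c - 1)*(c - 5)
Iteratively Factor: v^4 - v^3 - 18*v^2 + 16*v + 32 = (v + 1)*(v^3 - 2*v^2 - 16*v + 32) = (v - 2)*(v + 1)*(v^2 - 16) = (v - 4)*(v - 2)*(v + 1)*(v + 4)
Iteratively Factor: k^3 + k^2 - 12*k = (k - 3)*(k^2 + 4*k) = (k - 3)*(k + 4)*(k)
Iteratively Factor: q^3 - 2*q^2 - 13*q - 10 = (q + 2)*(q^2 - 4*q - 5) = (q + 1)*(q + 2)*(q - 5)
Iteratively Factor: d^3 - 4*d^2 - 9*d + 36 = (d - 3)*(d^2 - d - 12) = (d - 3)*(d + 3)*(d - 4)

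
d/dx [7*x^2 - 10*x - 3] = 14*x - 10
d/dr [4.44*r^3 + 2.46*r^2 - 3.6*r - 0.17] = 13.32*r^2 + 4.92*r - 3.6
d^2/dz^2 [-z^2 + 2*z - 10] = -2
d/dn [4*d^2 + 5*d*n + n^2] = 5*d + 2*n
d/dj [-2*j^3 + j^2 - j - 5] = -6*j^2 + 2*j - 1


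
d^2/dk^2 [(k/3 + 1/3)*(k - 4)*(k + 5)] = 2*k + 4/3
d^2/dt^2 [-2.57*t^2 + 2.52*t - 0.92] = -5.14000000000000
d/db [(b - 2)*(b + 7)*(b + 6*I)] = 3*b^2 + b*(10 + 12*I) - 14 + 30*I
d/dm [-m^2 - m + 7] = -2*m - 1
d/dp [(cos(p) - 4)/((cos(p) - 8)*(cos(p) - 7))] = (cos(p)^2 - 8*cos(p) + 4)*sin(p)/((cos(p) - 8)^2*(cos(p) - 7)^2)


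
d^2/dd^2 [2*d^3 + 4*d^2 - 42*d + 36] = 12*d + 8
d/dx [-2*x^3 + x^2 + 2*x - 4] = -6*x^2 + 2*x + 2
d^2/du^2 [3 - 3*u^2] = -6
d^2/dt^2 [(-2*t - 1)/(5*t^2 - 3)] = 10*(-20*t^2*(2*t + 1) + (6*t + 1)*(5*t^2 - 3))/(5*t^2 - 3)^3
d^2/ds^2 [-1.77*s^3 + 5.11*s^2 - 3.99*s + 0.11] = 10.22 - 10.62*s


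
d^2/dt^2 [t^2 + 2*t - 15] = 2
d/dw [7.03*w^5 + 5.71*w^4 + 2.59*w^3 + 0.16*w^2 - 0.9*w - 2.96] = 35.15*w^4 + 22.84*w^3 + 7.77*w^2 + 0.32*w - 0.9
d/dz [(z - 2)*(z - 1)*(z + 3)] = 3*z^2 - 7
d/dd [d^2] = 2*d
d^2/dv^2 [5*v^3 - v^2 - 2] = 30*v - 2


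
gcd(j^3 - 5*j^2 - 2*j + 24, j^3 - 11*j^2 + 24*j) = j - 3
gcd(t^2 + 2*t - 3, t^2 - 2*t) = 1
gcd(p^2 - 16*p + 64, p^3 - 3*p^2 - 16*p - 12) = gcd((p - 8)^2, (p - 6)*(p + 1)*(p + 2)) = 1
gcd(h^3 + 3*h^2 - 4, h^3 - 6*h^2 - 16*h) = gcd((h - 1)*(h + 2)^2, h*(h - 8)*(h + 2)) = h + 2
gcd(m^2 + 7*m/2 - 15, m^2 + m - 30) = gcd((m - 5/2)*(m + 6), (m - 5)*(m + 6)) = m + 6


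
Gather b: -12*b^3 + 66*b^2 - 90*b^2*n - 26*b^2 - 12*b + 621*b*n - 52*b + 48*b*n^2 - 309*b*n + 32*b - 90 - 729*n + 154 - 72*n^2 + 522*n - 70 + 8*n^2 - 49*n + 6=-12*b^3 + b^2*(40 - 90*n) + b*(48*n^2 + 312*n - 32) - 64*n^2 - 256*n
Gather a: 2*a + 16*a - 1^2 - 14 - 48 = 18*a - 63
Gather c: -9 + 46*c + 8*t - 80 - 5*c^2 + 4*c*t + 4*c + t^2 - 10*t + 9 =-5*c^2 + c*(4*t + 50) + t^2 - 2*t - 80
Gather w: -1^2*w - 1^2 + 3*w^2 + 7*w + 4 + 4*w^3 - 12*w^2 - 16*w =4*w^3 - 9*w^2 - 10*w + 3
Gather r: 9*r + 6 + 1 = 9*r + 7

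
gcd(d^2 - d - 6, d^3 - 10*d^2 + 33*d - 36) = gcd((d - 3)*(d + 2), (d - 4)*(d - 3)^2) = d - 3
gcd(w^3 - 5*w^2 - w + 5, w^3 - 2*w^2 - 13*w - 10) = w^2 - 4*w - 5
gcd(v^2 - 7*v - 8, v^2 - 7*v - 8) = v^2 - 7*v - 8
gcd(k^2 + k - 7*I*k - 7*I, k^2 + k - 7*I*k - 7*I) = k^2 + k*(1 - 7*I) - 7*I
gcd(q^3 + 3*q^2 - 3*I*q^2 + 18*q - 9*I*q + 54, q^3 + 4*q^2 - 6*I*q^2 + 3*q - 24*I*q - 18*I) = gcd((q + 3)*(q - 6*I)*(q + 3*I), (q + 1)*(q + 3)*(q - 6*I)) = q^2 + q*(3 - 6*I) - 18*I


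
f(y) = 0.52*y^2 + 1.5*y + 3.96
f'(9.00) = 10.86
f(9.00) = 59.58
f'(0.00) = 1.50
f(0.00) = 3.96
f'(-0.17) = 1.32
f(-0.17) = 3.72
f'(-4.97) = -3.67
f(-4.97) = 9.35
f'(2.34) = 3.93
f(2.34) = 10.32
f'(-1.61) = -0.17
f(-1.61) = 2.89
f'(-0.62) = 0.86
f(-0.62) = 3.23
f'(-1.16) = 0.29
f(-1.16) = 2.92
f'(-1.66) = -0.23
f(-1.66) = 2.90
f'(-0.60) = 0.88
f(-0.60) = 3.25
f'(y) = 1.04*y + 1.5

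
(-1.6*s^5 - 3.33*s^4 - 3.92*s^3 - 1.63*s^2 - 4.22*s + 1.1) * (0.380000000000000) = -0.608*s^5 - 1.2654*s^4 - 1.4896*s^3 - 0.6194*s^2 - 1.6036*s + 0.418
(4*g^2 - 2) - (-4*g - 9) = 4*g^2 + 4*g + 7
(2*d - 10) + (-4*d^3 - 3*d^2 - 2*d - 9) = -4*d^3 - 3*d^2 - 19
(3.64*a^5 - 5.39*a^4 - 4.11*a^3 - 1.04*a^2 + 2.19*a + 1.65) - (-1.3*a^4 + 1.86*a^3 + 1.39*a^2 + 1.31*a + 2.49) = 3.64*a^5 - 4.09*a^4 - 5.97*a^3 - 2.43*a^2 + 0.88*a - 0.84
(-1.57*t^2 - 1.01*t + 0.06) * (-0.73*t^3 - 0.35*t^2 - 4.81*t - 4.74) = 1.1461*t^5 + 1.2868*t^4 + 7.8614*t^3 + 12.2789*t^2 + 4.4988*t - 0.2844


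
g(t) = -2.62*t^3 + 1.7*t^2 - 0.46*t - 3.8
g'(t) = -7.86*t^2 + 3.4*t - 0.46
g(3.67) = -112.10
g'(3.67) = -93.85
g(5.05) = -300.19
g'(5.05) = -183.74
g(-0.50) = -2.82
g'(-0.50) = -4.12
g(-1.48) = 9.10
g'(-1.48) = -22.71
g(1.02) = -5.28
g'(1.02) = -5.17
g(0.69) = -4.17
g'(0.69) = -1.86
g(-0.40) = -3.18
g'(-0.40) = -3.08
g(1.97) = -18.14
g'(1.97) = -24.27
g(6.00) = -511.28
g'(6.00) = -263.02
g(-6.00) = 626.08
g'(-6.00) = -303.82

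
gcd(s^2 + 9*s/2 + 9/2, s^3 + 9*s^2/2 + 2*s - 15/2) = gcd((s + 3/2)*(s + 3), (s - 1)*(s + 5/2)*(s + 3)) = s + 3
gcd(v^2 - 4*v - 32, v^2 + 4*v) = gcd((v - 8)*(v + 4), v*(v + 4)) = v + 4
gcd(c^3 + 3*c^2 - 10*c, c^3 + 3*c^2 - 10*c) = c^3 + 3*c^2 - 10*c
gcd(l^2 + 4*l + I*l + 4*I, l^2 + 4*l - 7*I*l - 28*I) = l + 4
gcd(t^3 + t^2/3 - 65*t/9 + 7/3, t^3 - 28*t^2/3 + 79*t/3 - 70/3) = t - 7/3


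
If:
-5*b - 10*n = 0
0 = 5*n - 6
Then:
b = -12/5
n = 6/5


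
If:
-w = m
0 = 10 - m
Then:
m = 10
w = -10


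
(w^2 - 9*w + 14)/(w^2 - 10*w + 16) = (w - 7)/(w - 8)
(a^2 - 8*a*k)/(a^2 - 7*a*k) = (a - 8*k)/(a - 7*k)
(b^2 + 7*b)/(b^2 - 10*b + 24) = b*(b + 7)/(b^2 - 10*b + 24)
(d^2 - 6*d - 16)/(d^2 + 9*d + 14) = (d - 8)/(d + 7)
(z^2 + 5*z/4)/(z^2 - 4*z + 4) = z*(4*z + 5)/(4*(z^2 - 4*z + 4))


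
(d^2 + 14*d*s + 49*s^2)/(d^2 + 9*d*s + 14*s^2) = (d + 7*s)/(d + 2*s)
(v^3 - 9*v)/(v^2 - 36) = v*(v^2 - 9)/(v^2 - 36)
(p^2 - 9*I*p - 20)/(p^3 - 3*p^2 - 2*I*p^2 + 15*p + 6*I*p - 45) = (p - 4*I)/(p^2 + 3*p*(-1 + I) - 9*I)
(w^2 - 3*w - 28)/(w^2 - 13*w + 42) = (w + 4)/(w - 6)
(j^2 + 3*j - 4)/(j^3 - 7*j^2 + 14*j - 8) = (j + 4)/(j^2 - 6*j + 8)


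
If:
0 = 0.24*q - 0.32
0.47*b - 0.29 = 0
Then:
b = 0.62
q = 1.33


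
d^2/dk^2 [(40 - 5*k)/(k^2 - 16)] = 10*(4*k^2*(8 - k) + (3*k - 8)*(k^2 - 16))/(k^2 - 16)^3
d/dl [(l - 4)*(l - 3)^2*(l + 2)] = 4*l^3 - 24*l^2 + 26*l + 30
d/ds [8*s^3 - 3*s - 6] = 24*s^2 - 3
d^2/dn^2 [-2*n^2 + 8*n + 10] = -4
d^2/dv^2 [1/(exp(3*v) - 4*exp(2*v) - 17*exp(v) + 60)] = ((-9*exp(2*v) + 16*exp(v) + 17)*(exp(3*v) - 4*exp(2*v) - 17*exp(v) + 60) + 2*(-3*exp(2*v) + 8*exp(v) + 17)^2*exp(v))*exp(v)/(exp(3*v) - 4*exp(2*v) - 17*exp(v) + 60)^3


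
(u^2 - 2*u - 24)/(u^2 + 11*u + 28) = (u - 6)/(u + 7)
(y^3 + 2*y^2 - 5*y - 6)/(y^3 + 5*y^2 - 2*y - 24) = (y + 1)/(y + 4)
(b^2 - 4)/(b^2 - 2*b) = (b + 2)/b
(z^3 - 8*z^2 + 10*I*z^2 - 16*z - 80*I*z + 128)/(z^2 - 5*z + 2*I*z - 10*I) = (z^2 + 8*z*(-1 + I) - 64*I)/(z - 5)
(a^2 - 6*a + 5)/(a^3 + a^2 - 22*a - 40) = (a - 1)/(a^2 + 6*a + 8)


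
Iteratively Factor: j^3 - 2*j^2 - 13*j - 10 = (j + 2)*(j^2 - 4*j - 5) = (j - 5)*(j + 2)*(j + 1)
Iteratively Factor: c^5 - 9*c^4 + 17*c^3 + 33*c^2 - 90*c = (c - 3)*(c^4 - 6*c^3 - c^2 + 30*c) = (c - 5)*(c - 3)*(c^3 - c^2 - 6*c) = c*(c - 5)*(c - 3)*(c^2 - c - 6) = c*(c - 5)*(c - 3)*(c + 2)*(c - 3)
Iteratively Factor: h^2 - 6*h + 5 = (h - 1)*(h - 5)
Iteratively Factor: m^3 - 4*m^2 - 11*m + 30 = (m - 5)*(m^2 + m - 6) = (m - 5)*(m - 2)*(m + 3)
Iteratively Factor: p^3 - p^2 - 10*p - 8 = (p + 1)*(p^2 - 2*p - 8) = (p - 4)*(p + 1)*(p + 2)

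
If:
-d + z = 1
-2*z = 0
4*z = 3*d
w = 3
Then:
No Solution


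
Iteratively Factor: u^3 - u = (u + 1)*(u^2 - u) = u*(u + 1)*(u - 1)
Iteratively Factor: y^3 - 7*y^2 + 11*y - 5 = (y - 1)*(y^2 - 6*y + 5) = (y - 1)^2*(y - 5)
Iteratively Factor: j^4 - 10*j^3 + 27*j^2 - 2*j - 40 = (j - 2)*(j^3 - 8*j^2 + 11*j + 20) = (j - 5)*(j - 2)*(j^2 - 3*j - 4) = (j - 5)*(j - 2)*(j + 1)*(j - 4)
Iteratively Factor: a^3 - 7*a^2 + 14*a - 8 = (a - 2)*(a^2 - 5*a + 4) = (a - 4)*(a - 2)*(a - 1)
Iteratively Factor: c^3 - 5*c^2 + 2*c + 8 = (c - 2)*(c^2 - 3*c - 4) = (c - 2)*(c + 1)*(c - 4)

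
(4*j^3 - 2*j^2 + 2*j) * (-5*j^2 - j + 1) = -20*j^5 + 6*j^4 - 4*j^3 - 4*j^2 + 2*j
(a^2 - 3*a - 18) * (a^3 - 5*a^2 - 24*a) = a^5 - 8*a^4 - 27*a^3 + 162*a^2 + 432*a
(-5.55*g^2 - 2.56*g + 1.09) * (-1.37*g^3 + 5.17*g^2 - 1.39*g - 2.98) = 7.6035*g^5 - 25.1863*g^4 - 7.014*g^3 + 25.7327*g^2 + 6.1137*g - 3.2482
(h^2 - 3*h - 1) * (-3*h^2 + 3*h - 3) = -3*h^4 + 12*h^3 - 9*h^2 + 6*h + 3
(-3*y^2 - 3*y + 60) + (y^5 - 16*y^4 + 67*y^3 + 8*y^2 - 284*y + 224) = y^5 - 16*y^4 + 67*y^3 + 5*y^2 - 287*y + 284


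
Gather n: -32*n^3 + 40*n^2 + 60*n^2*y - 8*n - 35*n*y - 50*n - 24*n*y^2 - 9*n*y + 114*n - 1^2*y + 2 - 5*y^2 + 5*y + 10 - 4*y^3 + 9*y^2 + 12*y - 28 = -32*n^3 + n^2*(60*y + 40) + n*(-24*y^2 - 44*y + 56) - 4*y^3 + 4*y^2 + 16*y - 16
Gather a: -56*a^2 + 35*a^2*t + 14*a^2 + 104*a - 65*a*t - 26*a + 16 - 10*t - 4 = a^2*(35*t - 42) + a*(78 - 65*t) - 10*t + 12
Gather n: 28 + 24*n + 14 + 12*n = 36*n + 42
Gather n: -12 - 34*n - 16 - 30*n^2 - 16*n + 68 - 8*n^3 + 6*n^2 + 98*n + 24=-8*n^3 - 24*n^2 + 48*n + 64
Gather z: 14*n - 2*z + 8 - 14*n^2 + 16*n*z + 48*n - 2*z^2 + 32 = -14*n^2 + 62*n - 2*z^2 + z*(16*n - 2) + 40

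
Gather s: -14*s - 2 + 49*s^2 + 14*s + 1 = 49*s^2 - 1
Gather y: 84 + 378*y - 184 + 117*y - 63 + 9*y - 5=504*y - 168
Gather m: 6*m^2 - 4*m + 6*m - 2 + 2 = 6*m^2 + 2*m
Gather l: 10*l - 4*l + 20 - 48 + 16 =6*l - 12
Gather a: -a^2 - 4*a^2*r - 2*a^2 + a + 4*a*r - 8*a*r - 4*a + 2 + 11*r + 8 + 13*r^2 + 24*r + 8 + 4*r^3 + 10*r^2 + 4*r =a^2*(-4*r - 3) + a*(-4*r - 3) + 4*r^3 + 23*r^2 + 39*r + 18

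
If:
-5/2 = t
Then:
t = -5/2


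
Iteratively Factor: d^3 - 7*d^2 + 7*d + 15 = (d - 3)*(d^2 - 4*d - 5) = (d - 5)*(d - 3)*(d + 1)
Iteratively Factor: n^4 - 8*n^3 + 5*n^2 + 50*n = (n - 5)*(n^3 - 3*n^2 - 10*n) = (n - 5)*(n + 2)*(n^2 - 5*n) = n*(n - 5)*(n + 2)*(n - 5)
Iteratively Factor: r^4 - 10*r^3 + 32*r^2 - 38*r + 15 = (r - 1)*(r^3 - 9*r^2 + 23*r - 15) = (r - 3)*(r - 1)*(r^2 - 6*r + 5) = (r - 5)*(r - 3)*(r - 1)*(r - 1)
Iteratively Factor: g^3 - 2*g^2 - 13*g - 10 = (g - 5)*(g^2 + 3*g + 2) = (g - 5)*(g + 1)*(g + 2)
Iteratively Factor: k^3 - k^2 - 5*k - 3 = (k + 1)*(k^2 - 2*k - 3) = (k - 3)*(k + 1)*(k + 1)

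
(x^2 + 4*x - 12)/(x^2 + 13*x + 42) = (x - 2)/(x + 7)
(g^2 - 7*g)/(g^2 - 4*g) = (g - 7)/(g - 4)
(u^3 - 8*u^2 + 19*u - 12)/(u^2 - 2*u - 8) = (u^2 - 4*u + 3)/(u + 2)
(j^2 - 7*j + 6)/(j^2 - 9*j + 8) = (j - 6)/(j - 8)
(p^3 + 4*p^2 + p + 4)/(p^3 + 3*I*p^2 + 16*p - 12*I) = (p^2 + p*(4 + I) + 4*I)/(p^2 + 4*I*p + 12)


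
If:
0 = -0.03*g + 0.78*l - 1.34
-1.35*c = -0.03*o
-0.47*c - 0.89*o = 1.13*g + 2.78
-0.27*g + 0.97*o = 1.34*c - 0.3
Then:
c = -0.02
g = -1.80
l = 1.65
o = -0.83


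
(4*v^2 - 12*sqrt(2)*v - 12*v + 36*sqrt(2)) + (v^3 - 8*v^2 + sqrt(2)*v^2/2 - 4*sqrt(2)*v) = v^3 - 4*v^2 + sqrt(2)*v^2/2 - 16*sqrt(2)*v - 12*v + 36*sqrt(2)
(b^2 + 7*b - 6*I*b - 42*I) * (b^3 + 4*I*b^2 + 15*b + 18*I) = b^5 + 7*b^4 - 2*I*b^4 + 39*b^3 - 14*I*b^3 + 273*b^2 - 72*I*b^2 + 108*b - 504*I*b + 756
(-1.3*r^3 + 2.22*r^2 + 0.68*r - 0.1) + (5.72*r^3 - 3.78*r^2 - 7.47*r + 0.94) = 4.42*r^3 - 1.56*r^2 - 6.79*r + 0.84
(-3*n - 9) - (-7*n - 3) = 4*n - 6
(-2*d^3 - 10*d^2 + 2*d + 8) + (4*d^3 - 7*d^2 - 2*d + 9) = 2*d^3 - 17*d^2 + 17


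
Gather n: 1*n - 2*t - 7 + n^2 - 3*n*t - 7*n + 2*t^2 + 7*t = n^2 + n*(-3*t - 6) + 2*t^2 + 5*t - 7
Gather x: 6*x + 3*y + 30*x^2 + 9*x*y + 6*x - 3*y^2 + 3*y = 30*x^2 + x*(9*y + 12) - 3*y^2 + 6*y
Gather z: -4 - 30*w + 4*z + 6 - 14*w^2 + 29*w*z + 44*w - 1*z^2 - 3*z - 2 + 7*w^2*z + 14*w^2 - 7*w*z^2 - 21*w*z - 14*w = z^2*(-7*w - 1) + z*(7*w^2 + 8*w + 1)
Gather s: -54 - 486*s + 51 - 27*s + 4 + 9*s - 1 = -504*s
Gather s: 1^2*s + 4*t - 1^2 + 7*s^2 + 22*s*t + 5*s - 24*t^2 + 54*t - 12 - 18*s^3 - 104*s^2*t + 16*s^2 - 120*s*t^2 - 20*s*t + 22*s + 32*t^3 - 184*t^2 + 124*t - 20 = -18*s^3 + s^2*(23 - 104*t) + s*(-120*t^2 + 2*t + 28) + 32*t^3 - 208*t^2 + 182*t - 33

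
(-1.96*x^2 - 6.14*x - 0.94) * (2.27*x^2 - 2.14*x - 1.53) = -4.4492*x^4 - 9.7434*x^3 + 14.0046*x^2 + 11.4058*x + 1.4382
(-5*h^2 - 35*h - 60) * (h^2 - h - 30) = -5*h^4 - 30*h^3 + 125*h^2 + 1110*h + 1800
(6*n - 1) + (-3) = 6*n - 4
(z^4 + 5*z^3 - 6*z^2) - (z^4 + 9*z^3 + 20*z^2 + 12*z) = -4*z^3 - 26*z^2 - 12*z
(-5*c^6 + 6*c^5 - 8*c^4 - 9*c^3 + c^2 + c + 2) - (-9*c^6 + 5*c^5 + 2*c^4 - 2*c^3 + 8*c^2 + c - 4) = 4*c^6 + c^5 - 10*c^4 - 7*c^3 - 7*c^2 + 6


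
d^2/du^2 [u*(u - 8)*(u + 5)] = 6*u - 6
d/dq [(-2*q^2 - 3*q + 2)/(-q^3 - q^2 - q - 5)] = ((4*q + 3)*(q^3 + q^2 + q + 5) - (2*q^2 + 3*q - 2)*(3*q^2 + 2*q + 1))/(q^3 + q^2 + q + 5)^2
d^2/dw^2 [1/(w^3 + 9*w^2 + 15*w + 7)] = 12*(w^2 + 10*w + 27)/(w^7 + 25*w^6 + 237*w^5 + 1061*w^4 + 2339*w^3 + 2667*w^2 + 1519*w + 343)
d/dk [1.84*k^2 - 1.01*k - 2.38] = 3.68*k - 1.01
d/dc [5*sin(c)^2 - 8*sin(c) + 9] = 2*(5*sin(c) - 4)*cos(c)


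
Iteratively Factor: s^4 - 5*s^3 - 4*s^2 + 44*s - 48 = (s - 2)*(s^3 - 3*s^2 - 10*s + 24) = (s - 2)*(s + 3)*(s^2 - 6*s + 8) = (s - 4)*(s - 2)*(s + 3)*(s - 2)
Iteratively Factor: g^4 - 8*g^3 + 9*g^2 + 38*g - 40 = (g - 4)*(g^3 - 4*g^2 - 7*g + 10) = (g - 4)*(g - 1)*(g^2 - 3*g - 10) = (g - 5)*(g - 4)*(g - 1)*(g + 2)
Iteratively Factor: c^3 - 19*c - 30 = (c + 2)*(c^2 - 2*c - 15) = (c - 5)*(c + 2)*(c + 3)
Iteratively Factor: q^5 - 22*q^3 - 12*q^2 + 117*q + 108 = (q + 1)*(q^4 - q^3 - 21*q^2 + 9*q + 108) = (q - 4)*(q + 1)*(q^3 + 3*q^2 - 9*q - 27) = (q - 4)*(q + 1)*(q + 3)*(q^2 - 9) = (q - 4)*(q - 3)*(q + 1)*(q + 3)*(q + 3)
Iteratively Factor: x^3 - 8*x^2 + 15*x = (x - 5)*(x^2 - 3*x) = x*(x - 5)*(x - 3)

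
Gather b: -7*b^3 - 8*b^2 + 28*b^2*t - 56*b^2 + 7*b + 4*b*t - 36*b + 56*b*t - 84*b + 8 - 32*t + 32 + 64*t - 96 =-7*b^3 + b^2*(28*t - 64) + b*(60*t - 113) + 32*t - 56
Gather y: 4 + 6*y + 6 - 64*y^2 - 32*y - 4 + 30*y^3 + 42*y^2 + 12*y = 30*y^3 - 22*y^2 - 14*y + 6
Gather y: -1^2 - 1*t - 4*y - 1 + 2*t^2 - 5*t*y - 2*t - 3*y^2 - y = 2*t^2 - 3*t - 3*y^2 + y*(-5*t - 5) - 2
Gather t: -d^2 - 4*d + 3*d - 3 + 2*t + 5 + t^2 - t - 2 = -d^2 - d + t^2 + t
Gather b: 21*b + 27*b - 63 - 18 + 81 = 48*b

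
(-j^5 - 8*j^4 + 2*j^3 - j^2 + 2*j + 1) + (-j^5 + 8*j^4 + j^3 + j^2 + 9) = -2*j^5 + 3*j^3 + 2*j + 10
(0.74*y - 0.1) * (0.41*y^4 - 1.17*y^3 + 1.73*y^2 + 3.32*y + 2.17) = 0.3034*y^5 - 0.9068*y^4 + 1.3972*y^3 + 2.2838*y^2 + 1.2738*y - 0.217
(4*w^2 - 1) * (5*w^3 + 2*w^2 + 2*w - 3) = 20*w^5 + 8*w^4 + 3*w^3 - 14*w^2 - 2*w + 3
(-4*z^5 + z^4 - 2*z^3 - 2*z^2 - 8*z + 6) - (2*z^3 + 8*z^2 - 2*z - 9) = -4*z^5 + z^4 - 4*z^3 - 10*z^2 - 6*z + 15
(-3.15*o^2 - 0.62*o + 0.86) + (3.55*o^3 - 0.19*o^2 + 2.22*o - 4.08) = 3.55*o^3 - 3.34*o^2 + 1.6*o - 3.22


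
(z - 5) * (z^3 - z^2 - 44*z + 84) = z^4 - 6*z^3 - 39*z^2 + 304*z - 420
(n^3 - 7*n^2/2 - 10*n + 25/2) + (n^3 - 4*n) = 2*n^3 - 7*n^2/2 - 14*n + 25/2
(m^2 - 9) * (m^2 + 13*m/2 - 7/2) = m^4 + 13*m^3/2 - 25*m^2/2 - 117*m/2 + 63/2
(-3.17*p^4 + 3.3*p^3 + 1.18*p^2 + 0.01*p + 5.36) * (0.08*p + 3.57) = -0.2536*p^5 - 11.0529*p^4 + 11.8754*p^3 + 4.2134*p^2 + 0.4645*p + 19.1352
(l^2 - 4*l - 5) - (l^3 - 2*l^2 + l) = -l^3 + 3*l^2 - 5*l - 5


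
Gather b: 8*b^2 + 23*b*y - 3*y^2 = 8*b^2 + 23*b*y - 3*y^2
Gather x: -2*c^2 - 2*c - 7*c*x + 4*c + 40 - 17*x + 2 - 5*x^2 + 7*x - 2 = -2*c^2 + 2*c - 5*x^2 + x*(-7*c - 10) + 40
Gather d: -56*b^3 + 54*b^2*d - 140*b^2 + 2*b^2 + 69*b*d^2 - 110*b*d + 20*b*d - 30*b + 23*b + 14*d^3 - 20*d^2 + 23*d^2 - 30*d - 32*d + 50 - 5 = -56*b^3 - 138*b^2 - 7*b + 14*d^3 + d^2*(69*b + 3) + d*(54*b^2 - 90*b - 62) + 45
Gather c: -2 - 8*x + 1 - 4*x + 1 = -12*x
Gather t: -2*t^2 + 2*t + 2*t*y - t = -2*t^2 + t*(2*y + 1)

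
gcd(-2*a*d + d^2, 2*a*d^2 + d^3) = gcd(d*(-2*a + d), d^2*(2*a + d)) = d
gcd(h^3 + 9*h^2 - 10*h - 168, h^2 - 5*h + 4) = h - 4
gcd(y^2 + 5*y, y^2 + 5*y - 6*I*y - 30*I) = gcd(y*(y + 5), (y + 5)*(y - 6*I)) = y + 5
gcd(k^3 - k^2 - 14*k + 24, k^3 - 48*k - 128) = k + 4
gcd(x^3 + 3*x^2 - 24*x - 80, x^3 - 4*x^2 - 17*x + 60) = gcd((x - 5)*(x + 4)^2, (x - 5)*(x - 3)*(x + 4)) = x^2 - x - 20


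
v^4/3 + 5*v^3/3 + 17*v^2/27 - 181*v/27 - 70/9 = (v/3 + 1)*(v - 2)*(v + 5/3)*(v + 7/3)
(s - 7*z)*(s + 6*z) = s^2 - s*z - 42*z^2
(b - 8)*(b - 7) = b^2 - 15*b + 56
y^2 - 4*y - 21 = (y - 7)*(y + 3)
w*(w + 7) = w^2 + 7*w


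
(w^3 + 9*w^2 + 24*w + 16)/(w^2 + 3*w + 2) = (w^2 + 8*w + 16)/(w + 2)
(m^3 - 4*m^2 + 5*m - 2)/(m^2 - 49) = (m^3 - 4*m^2 + 5*m - 2)/(m^2 - 49)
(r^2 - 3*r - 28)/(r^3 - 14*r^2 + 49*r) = (r + 4)/(r*(r - 7))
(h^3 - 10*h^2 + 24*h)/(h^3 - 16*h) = (h - 6)/(h + 4)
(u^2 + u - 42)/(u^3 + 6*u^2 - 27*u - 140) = (u - 6)/(u^2 - u - 20)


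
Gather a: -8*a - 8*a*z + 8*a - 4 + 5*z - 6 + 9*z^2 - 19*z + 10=-8*a*z + 9*z^2 - 14*z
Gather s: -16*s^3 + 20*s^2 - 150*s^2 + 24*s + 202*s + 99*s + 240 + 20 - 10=-16*s^3 - 130*s^2 + 325*s + 250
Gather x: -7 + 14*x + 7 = 14*x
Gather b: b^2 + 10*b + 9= b^2 + 10*b + 9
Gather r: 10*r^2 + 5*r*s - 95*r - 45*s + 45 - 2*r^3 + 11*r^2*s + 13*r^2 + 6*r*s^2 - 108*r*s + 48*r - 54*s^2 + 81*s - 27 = -2*r^3 + r^2*(11*s + 23) + r*(6*s^2 - 103*s - 47) - 54*s^2 + 36*s + 18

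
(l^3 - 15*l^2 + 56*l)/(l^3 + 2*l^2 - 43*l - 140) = l*(l - 8)/(l^2 + 9*l + 20)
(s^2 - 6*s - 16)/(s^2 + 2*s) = (s - 8)/s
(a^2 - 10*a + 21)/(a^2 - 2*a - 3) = (a - 7)/(a + 1)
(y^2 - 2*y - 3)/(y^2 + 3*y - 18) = (y + 1)/(y + 6)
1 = 1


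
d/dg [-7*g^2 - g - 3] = -14*g - 1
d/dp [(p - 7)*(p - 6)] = 2*p - 13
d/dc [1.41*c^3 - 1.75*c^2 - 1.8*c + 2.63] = 4.23*c^2 - 3.5*c - 1.8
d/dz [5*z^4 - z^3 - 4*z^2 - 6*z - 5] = 20*z^3 - 3*z^2 - 8*z - 6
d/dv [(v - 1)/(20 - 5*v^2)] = (-v^2 + 2*v*(v - 1) + 4)/(5*(v^2 - 4)^2)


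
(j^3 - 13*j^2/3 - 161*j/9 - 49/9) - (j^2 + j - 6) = j^3 - 16*j^2/3 - 170*j/9 + 5/9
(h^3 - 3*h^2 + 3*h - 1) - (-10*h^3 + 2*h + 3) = 11*h^3 - 3*h^2 + h - 4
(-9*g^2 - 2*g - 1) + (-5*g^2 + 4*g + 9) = -14*g^2 + 2*g + 8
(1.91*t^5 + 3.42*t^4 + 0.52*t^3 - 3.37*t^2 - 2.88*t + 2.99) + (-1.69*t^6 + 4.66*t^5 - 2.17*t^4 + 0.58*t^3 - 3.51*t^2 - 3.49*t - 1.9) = -1.69*t^6 + 6.57*t^5 + 1.25*t^4 + 1.1*t^3 - 6.88*t^2 - 6.37*t + 1.09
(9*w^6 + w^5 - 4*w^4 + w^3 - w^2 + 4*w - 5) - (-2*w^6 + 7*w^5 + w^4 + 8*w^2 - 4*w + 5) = 11*w^6 - 6*w^5 - 5*w^4 + w^3 - 9*w^2 + 8*w - 10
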